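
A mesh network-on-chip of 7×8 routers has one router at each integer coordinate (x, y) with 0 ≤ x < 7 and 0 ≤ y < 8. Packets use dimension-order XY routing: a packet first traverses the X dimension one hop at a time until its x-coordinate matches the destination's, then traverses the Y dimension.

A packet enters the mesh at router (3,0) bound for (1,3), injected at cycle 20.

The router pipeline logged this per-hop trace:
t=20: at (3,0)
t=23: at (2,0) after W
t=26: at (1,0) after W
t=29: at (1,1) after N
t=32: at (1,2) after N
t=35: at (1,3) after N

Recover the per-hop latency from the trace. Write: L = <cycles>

L = 3

Δcyc across hop 0→1: 23 − 20 = 3.
That increment is L by definition: L = 3.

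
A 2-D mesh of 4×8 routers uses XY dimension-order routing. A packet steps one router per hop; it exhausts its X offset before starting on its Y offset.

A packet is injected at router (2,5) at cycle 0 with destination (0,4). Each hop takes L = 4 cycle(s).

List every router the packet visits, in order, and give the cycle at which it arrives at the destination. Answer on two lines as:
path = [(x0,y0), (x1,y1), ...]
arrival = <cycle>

path = [(2,5), (1,5), (0,5), (0,4)]
arrival = 12

hop 0: (2,5) @ cyc 0
hop 1: (1,5) @ cyc 4  [W]
hop 2: (0,5) @ cyc 8  [W]
hop 3: (0,4) @ cyc 12  [S]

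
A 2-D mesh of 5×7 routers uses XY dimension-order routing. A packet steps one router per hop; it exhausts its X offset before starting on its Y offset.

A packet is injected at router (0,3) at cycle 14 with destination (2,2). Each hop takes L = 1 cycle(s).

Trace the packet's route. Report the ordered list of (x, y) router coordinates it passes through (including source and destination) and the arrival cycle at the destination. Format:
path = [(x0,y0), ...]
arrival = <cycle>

[0] x=0 y=3 t=14
[1] x=1 y=3 t=15 →E
[2] x=2 y=3 t=16 →E
[3] x=2 y=2 t=17 →S

path = [(0,3), (1,3), (2,3), (2,2)]
arrival = 17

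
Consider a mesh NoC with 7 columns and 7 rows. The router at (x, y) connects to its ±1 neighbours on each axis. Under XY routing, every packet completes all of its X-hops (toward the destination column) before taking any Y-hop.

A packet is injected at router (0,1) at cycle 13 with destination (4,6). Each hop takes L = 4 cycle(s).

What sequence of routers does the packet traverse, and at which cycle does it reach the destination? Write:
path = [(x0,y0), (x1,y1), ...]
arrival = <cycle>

#0 — 0,1 | c13
#1 — 1,1 | c17 | E
#2 — 2,1 | c21 | E
#3 — 3,1 | c25 | E
#4 — 4,1 | c29 | E
#5 — 4,2 | c33 | N
#6 — 4,3 | c37 | N
#7 — 4,4 | c41 | N
#8 — 4,5 | c45 | N
#9 — 4,6 | c49 | N

path = [(0,1), (1,1), (2,1), (3,1), (4,1), (4,2), (4,3), (4,4), (4,5), (4,6)]
arrival = 49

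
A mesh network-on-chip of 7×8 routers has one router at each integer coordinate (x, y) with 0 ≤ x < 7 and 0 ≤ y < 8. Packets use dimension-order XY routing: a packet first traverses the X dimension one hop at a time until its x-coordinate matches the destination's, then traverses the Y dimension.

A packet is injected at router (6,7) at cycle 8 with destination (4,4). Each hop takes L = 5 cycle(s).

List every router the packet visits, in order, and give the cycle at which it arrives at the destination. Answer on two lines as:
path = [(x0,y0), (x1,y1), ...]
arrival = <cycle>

path = [(6,7), (5,7), (4,7), (4,6), (4,5), (4,4)]
arrival = 33

  0. router=(6,7) cycle=8 (inject)
  1. router=(5,7) cycle=13 dir=W
  2. router=(4,7) cycle=18 dir=W
  3. router=(4,6) cycle=23 dir=S
  4. router=(4,5) cycle=28 dir=S
  5. router=(4,4) cycle=33 dir=S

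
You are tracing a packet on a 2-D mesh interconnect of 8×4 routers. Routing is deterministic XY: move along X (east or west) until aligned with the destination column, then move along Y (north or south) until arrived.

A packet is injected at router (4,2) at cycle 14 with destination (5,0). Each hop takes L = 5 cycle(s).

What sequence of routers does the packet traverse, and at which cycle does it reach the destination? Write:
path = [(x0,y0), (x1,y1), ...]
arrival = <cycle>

#0 — 4,2 | c14
#1 — 5,2 | c19 | E
#2 — 5,1 | c24 | S
#3 — 5,0 | c29 | S

path = [(4,2), (5,2), (5,1), (5,0)]
arrival = 29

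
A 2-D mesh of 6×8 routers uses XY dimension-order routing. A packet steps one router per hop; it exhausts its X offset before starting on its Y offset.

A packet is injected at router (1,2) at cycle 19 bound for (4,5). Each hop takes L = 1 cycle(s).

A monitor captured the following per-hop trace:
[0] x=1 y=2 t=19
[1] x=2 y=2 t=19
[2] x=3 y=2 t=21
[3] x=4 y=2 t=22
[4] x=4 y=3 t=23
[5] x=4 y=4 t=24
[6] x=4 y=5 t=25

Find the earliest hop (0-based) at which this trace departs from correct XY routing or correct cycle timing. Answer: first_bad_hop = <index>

first_bad_hop = 1

hop 1: step (+1,+0), +0 cyc — BAD: Δcyc=0≠L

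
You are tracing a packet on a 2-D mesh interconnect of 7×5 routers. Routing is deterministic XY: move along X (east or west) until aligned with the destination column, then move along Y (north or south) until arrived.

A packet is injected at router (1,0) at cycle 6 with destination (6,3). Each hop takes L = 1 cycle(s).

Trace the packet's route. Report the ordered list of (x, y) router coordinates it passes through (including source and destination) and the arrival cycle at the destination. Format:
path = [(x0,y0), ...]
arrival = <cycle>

  0. router=(1,0) cycle=6 (inject)
  1. router=(2,0) cycle=7 dir=E
  2. router=(3,0) cycle=8 dir=E
  3. router=(4,0) cycle=9 dir=E
  4. router=(5,0) cycle=10 dir=E
  5. router=(6,0) cycle=11 dir=E
  6. router=(6,1) cycle=12 dir=N
  7. router=(6,2) cycle=13 dir=N
  8. router=(6,3) cycle=14 dir=N

path = [(1,0), (2,0), (3,0), (4,0), (5,0), (6,0), (6,1), (6,2), (6,3)]
arrival = 14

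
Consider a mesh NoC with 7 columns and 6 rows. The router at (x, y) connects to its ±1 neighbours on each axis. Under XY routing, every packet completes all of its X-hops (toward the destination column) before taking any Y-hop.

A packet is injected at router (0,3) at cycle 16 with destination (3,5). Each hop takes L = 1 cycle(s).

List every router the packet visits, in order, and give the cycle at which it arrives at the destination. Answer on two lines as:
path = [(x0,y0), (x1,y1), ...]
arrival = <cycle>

path = [(0,3), (1,3), (2,3), (3,3), (3,4), (3,5)]
arrival = 21

  0. router=(0,3) cycle=16 (inject)
  1. router=(1,3) cycle=17 dir=E
  2. router=(2,3) cycle=18 dir=E
  3. router=(3,3) cycle=19 dir=E
  4. router=(3,4) cycle=20 dir=N
  5. router=(3,5) cycle=21 dir=N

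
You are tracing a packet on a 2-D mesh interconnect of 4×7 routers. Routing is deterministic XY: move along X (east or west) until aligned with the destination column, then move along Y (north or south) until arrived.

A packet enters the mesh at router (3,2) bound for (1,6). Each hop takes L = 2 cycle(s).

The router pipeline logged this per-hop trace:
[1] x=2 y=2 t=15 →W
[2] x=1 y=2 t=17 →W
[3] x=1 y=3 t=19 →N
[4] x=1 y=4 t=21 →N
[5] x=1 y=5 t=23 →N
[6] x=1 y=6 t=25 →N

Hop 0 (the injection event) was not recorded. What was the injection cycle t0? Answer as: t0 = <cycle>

Hop 1 reached at cycle 15; hop k is at t0 + k·L.
So t0 = 15 − 1·2 = 13.

t0 = 13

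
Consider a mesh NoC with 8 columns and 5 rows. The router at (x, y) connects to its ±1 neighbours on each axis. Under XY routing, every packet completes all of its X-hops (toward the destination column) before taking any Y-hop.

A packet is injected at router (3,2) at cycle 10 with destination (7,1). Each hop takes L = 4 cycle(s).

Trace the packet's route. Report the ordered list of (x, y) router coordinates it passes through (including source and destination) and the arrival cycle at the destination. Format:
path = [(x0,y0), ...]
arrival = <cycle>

path = [(3,2), (4,2), (5,2), (6,2), (7,2), (7,1)]
arrival = 30

t=10: at (3,2)
t=14: at (4,2) after E
t=18: at (5,2) after E
t=22: at (6,2) after E
t=26: at (7,2) after E
t=30: at (7,1) after S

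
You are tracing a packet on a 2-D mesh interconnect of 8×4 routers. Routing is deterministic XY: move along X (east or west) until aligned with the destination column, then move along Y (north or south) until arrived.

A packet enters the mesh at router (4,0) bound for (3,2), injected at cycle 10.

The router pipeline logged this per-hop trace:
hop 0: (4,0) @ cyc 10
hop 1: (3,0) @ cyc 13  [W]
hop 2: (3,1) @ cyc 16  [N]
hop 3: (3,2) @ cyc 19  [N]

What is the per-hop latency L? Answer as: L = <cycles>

L = 3

Between hops 0 and 1 the cycle counter advances 13 − 10 = 3.
One hop costs L cycles, so L = 3.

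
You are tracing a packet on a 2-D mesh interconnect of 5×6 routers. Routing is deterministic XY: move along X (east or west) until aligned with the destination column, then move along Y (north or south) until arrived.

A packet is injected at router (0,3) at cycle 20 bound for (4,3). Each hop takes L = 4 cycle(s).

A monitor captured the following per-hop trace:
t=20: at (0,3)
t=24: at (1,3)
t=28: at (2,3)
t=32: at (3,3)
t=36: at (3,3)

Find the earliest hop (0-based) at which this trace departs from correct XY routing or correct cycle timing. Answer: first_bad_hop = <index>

  1: Δx=+1 Δy=+0 Δt=4 [ok]
  2: Δx=+1 Δy=+0 Δt=4 [ok]
  3: Δx=+1 Δy=+0 Δt=4 [ok]
  4: Δx=+0 Δy=+0 Δt=4 [BAD: non-unit step]

first_bad_hop = 4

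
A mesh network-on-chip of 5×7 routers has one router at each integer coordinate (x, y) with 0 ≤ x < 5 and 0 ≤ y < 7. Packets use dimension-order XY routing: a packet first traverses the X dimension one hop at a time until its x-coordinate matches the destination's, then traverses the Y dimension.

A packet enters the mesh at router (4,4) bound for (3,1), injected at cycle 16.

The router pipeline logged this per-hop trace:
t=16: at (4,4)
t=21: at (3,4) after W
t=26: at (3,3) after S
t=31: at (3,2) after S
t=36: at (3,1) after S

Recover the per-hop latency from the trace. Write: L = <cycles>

cyc[1] − cyc[0] = 21 − 16 = 5.
That increment is L by definition: L = 5.

L = 5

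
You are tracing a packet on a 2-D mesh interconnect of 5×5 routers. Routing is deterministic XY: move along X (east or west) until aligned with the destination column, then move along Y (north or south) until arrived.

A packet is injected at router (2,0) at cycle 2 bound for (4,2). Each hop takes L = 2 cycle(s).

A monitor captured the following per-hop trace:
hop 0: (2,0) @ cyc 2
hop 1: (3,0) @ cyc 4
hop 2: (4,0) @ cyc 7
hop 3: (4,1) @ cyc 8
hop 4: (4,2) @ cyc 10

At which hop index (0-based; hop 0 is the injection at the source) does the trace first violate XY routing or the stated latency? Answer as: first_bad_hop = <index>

first_bad_hop = 2

[1] (+1,+0) / 2c ⇒ ok
[2] (+1,+0) / 3c ⇒ BAD: Δcyc=3≠L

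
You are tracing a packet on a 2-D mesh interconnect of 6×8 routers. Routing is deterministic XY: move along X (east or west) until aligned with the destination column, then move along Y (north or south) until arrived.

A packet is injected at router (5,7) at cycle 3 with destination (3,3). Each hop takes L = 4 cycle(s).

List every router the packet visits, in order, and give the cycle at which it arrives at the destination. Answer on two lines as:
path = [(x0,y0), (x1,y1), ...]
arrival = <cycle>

path = [(5,7), (4,7), (3,7), (3,6), (3,5), (3,4), (3,3)]
arrival = 27

t=3: at (5,7)
t=7: at (4,7) after W
t=11: at (3,7) after W
t=15: at (3,6) after S
t=19: at (3,5) after S
t=23: at (3,4) after S
t=27: at (3,3) after S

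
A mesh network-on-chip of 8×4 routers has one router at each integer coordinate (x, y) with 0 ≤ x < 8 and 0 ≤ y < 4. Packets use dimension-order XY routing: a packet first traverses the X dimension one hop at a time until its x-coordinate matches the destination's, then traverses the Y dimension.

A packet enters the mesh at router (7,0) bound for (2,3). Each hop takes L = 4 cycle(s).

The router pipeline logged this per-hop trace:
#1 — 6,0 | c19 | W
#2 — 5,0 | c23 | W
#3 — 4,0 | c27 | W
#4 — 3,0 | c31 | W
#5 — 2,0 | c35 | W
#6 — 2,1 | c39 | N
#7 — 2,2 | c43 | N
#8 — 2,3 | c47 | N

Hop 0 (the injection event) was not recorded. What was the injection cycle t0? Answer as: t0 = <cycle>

t0 = 15

The first recorded entry is hop 1 at cycle 19.
Subtract one hop: t0 = 19 − 4 = 15.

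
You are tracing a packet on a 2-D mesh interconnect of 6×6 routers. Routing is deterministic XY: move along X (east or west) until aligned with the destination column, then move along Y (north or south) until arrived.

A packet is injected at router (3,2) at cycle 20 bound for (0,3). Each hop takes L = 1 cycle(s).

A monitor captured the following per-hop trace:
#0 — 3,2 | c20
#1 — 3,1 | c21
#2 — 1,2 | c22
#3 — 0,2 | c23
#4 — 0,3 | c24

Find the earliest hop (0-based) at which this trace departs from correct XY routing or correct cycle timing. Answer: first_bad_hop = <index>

first_bad_hop = 1

check 1→ d=(0,-1) cyc+1: BAD: Y-move but x=3≠0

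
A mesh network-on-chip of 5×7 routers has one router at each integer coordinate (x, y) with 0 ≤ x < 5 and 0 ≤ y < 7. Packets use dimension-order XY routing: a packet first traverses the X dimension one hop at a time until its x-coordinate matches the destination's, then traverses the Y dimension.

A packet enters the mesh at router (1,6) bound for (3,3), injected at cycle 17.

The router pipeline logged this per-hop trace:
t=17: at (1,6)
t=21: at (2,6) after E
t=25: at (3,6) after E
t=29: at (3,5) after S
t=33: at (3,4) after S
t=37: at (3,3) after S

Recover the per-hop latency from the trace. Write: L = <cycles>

From hop 0 (17) to hop 1 (21): +4 cycles.
That increment is L by definition: L = 4.

L = 4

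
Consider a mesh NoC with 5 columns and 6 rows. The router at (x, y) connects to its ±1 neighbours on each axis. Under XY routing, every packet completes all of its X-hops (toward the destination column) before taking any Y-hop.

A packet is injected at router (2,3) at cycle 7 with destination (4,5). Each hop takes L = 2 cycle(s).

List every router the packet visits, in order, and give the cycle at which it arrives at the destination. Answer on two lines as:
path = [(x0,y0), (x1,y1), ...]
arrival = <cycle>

  0. router=(2,3) cycle=7 (inject)
  1. router=(3,3) cycle=9 dir=E
  2. router=(4,3) cycle=11 dir=E
  3. router=(4,4) cycle=13 dir=N
  4. router=(4,5) cycle=15 dir=N

path = [(2,3), (3,3), (4,3), (4,4), (4,5)]
arrival = 15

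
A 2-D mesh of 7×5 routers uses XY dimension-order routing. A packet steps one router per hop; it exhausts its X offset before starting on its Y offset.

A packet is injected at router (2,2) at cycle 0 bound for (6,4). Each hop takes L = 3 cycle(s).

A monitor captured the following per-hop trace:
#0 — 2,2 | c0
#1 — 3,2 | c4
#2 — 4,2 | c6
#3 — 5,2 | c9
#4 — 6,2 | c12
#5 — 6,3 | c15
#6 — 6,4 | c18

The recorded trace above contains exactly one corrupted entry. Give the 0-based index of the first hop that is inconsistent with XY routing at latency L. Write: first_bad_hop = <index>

first_bad_hop = 1

  1: Δx=+1 Δy=+0 Δt=4 [BAD: Δcyc=4≠L]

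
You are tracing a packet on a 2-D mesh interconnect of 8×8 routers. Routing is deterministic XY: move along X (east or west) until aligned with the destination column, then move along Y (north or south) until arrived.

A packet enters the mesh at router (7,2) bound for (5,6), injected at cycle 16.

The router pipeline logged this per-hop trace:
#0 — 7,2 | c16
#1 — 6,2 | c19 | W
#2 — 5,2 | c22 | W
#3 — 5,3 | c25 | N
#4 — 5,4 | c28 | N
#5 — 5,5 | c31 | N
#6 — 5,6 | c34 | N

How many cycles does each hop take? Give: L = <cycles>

L = 3

Between hops 0 and 1 the cycle counter advances 19 − 16 = 3.
One hop costs L cycles, so L = 3.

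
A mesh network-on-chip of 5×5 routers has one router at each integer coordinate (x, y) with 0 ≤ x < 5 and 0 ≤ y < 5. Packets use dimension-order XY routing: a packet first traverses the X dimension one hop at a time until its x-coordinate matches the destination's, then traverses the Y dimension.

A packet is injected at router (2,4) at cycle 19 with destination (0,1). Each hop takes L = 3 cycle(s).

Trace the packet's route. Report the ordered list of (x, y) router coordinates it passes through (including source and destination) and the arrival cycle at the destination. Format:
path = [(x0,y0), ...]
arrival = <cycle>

path = [(2,4), (1,4), (0,4), (0,3), (0,2), (0,1)]
arrival = 34

#0 — 2,4 | c19
#1 — 1,4 | c22 | W
#2 — 0,4 | c25 | W
#3 — 0,3 | c28 | S
#4 — 0,2 | c31 | S
#5 — 0,1 | c34 | S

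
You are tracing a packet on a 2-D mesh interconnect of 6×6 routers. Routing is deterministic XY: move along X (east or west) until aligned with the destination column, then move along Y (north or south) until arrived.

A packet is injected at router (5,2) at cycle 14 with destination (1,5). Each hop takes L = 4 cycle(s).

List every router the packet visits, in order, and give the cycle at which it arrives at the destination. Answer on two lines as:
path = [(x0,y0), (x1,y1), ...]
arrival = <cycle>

#0 — 5,2 | c14
#1 — 4,2 | c18 | W
#2 — 3,2 | c22 | W
#3 — 2,2 | c26 | W
#4 — 1,2 | c30 | W
#5 — 1,3 | c34 | N
#6 — 1,4 | c38 | N
#7 — 1,5 | c42 | N

path = [(5,2), (4,2), (3,2), (2,2), (1,2), (1,3), (1,4), (1,5)]
arrival = 42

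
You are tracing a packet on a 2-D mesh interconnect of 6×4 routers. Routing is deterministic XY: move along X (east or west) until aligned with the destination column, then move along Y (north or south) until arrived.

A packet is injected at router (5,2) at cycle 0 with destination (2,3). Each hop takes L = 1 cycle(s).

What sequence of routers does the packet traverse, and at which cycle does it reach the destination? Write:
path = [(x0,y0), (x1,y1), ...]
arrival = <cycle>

path = [(5,2), (4,2), (3,2), (2,2), (2,3)]
arrival = 4

hop 0: (5,2) @ cyc 0
hop 1: (4,2) @ cyc 1  [W]
hop 2: (3,2) @ cyc 2  [W]
hop 3: (2,2) @ cyc 3  [W]
hop 4: (2,3) @ cyc 4  [N]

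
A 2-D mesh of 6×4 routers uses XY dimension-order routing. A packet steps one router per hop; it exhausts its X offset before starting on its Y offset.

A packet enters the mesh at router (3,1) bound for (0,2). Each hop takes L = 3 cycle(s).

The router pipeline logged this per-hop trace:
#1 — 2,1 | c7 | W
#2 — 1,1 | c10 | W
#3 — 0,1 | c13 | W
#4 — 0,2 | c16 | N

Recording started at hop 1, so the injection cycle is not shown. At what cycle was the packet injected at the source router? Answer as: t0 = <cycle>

cyc[1] = 7 and cyc[k] = t0 + k·L for every k.
So t0 = 7 − 1·3 = 4.

t0 = 4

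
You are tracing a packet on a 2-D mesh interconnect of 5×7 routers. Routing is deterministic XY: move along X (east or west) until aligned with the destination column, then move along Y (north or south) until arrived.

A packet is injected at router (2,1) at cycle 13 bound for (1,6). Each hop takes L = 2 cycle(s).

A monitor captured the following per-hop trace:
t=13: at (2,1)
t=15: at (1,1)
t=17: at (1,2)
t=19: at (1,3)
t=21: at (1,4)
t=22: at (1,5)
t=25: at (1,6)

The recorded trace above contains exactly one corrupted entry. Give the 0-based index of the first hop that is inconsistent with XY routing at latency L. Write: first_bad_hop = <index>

first_bad_hop = 5

  1: Δx=-1 Δy=+0 Δt=2 [ok]
  2: Δx=+0 Δy=+1 Δt=2 [ok]
  3: Δx=+0 Δy=+1 Δt=2 [ok]
  4: Δx=+0 Δy=+1 Δt=2 [ok]
  5: Δx=+0 Δy=+1 Δt=1 [BAD: Δcyc=1≠L]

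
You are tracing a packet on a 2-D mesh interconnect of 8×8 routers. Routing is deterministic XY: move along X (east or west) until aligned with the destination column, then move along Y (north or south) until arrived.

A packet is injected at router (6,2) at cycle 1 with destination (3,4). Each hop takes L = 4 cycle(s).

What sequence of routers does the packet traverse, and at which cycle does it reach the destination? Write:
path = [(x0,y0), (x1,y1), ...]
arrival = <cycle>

path = [(6,2), (5,2), (4,2), (3,2), (3,3), (3,4)]
arrival = 21

t=1: at (6,2)
t=5: at (5,2) after W
t=9: at (4,2) after W
t=13: at (3,2) after W
t=17: at (3,3) after N
t=21: at (3,4) after N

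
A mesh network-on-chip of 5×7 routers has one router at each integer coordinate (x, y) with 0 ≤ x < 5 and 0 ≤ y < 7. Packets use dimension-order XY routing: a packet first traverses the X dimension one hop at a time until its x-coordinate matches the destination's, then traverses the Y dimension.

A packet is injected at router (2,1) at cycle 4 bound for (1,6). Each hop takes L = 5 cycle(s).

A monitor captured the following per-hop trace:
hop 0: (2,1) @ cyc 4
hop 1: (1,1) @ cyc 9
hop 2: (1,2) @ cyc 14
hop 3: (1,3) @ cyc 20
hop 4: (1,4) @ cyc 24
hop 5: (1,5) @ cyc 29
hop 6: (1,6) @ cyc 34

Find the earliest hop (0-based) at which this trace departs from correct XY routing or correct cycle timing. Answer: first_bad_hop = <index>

first_bad_hop = 3

  1: Δx=-1 Δy=+0 Δt=5 [ok]
  2: Δx=+0 Δy=+1 Δt=5 [ok]
  3: Δx=+0 Δy=+1 Δt=6 [BAD: Δcyc=6≠L]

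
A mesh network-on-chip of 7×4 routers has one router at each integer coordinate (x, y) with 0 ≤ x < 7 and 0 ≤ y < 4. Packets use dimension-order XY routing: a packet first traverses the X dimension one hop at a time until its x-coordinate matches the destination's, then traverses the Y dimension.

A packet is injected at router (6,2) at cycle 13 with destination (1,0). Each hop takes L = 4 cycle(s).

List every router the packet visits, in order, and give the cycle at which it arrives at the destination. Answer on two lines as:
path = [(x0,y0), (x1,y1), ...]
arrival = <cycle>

[0] x=6 y=2 t=13
[1] x=5 y=2 t=17 →W
[2] x=4 y=2 t=21 →W
[3] x=3 y=2 t=25 →W
[4] x=2 y=2 t=29 →W
[5] x=1 y=2 t=33 →W
[6] x=1 y=1 t=37 →S
[7] x=1 y=0 t=41 →S

path = [(6,2), (5,2), (4,2), (3,2), (2,2), (1,2), (1,1), (1,0)]
arrival = 41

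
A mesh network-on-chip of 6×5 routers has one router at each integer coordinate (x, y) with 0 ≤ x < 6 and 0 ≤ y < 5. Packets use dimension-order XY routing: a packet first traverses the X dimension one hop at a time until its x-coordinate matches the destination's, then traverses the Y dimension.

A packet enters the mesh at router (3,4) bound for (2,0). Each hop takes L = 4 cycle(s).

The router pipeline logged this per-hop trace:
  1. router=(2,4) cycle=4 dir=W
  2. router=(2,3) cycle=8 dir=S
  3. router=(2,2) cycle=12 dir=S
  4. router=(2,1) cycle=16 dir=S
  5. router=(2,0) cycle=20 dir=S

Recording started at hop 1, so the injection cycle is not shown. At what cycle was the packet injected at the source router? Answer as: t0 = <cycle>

Hop 1 reached at cycle 4; hop k is at t0 + k·L.
t0 = cyc[1] − L = 4 − 4 = 0.

t0 = 0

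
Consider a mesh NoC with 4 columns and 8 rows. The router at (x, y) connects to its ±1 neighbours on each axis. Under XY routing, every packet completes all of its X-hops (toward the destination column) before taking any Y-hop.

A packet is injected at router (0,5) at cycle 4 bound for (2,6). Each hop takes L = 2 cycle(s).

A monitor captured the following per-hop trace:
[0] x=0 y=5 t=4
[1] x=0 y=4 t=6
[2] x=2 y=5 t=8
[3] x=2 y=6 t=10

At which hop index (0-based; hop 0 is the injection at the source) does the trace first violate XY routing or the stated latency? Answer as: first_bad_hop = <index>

[1] (+0,-1) / 2c ⇒ BAD: Y-move but x=0≠2

first_bad_hop = 1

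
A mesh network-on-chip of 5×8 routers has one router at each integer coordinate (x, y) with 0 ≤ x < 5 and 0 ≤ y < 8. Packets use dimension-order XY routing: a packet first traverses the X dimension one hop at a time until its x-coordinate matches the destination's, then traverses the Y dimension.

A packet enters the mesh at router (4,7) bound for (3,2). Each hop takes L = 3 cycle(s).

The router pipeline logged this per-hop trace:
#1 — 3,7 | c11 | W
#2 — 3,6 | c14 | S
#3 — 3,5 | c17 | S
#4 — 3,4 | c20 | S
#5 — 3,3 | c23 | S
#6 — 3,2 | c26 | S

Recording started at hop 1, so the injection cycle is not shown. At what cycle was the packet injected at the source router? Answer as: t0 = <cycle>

The first recorded entry is hop 1 at cycle 11.
Subtract one hop: t0 = 11 − 3 = 8.

t0 = 8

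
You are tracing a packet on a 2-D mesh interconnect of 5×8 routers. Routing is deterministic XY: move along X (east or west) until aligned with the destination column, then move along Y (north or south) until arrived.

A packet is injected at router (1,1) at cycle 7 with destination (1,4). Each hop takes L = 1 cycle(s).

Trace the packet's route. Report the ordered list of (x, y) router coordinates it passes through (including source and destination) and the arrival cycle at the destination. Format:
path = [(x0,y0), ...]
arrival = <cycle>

path = [(1,1), (1,2), (1,3), (1,4)]
arrival = 10

t=7: at (1,1)
t=8: at (1,2) after N
t=9: at (1,3) after N
t=10: at (1,4) after N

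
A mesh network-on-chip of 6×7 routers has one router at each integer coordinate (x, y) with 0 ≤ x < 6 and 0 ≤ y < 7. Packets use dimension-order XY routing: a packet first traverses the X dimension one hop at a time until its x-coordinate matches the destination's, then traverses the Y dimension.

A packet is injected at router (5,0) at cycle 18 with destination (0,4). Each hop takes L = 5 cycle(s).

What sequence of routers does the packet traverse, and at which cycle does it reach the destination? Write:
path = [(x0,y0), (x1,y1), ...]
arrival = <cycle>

[0] x=5 y=0 t=18
[1] x=4 y=0 t=23 →W
[2] x=3 y=0 t=28 →W
[3] x=2 y=0 t=33 →W
[4] x=1 y=0 t=38 →W
[5] x=0 y=0 t=43 →W
[6] x=0 y=1 t=48 →N
[7] x=0 y=2 t=53 →N
[8] x=0 y=3 t=58 →N
[9] x=0 y=4 t=63 →N

path = [(5,0), (4,0), (3,0), (2,0), (1,0), (0,0), (0,1), (0,2), (0,3), (0,4)]
arrival = 63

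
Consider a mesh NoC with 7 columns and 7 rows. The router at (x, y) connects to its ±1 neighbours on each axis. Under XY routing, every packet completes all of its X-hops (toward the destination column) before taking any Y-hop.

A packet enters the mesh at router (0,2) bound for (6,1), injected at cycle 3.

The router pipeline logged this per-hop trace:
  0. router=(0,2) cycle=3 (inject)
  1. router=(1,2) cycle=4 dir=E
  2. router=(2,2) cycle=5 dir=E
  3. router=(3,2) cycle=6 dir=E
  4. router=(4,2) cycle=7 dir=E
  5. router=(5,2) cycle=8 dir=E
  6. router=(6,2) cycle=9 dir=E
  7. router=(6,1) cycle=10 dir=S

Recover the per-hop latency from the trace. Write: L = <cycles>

L = 1

Between hops 0 and 1 the cycle counter advances 4 − 3 = 1.
Per-hop latency L = Δcyc = 1.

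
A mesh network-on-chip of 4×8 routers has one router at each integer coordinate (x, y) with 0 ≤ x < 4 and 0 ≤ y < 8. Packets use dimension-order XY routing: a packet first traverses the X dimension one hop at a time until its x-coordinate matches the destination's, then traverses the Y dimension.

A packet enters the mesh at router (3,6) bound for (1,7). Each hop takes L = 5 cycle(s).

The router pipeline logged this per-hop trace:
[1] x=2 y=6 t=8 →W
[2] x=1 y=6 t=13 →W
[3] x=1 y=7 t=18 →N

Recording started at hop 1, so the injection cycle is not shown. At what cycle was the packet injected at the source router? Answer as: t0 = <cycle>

t0 = 3

Hop 1 reached at cycle 8; hop k is at t0 + k·L.
Therefore t0 = 8 − L = 3.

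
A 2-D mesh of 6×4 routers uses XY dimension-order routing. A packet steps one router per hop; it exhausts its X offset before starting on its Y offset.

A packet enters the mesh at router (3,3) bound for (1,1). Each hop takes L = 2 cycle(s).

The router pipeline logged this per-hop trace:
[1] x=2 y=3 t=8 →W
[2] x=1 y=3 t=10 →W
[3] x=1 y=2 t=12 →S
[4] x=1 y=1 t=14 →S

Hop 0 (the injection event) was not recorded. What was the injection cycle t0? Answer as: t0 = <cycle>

t0 = 6

At hop 1 the cycle is 8; in general cyc_k = t0 + kL.
So t0 = 8 − 1·2 = 6.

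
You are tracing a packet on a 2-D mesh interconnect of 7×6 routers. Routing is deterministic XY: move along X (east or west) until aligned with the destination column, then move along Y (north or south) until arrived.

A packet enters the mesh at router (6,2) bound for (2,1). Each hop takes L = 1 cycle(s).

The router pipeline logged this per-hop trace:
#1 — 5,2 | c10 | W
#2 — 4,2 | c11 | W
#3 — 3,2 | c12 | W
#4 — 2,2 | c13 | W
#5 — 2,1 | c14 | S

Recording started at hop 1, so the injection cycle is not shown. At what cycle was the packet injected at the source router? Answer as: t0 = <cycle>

The first recorded entry is hop 1 at cycle 10.
Therefore t0 = 10 − L = 9.

t0 = 9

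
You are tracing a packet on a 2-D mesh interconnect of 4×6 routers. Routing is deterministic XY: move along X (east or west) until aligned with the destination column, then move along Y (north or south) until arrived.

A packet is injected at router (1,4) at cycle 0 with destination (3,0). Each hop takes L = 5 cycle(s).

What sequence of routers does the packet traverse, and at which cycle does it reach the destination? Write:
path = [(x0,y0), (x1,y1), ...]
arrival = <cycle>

path = [(1,4), (2,4), (3,4), (3,3), (3,2), (3,1), (3,0)]
arrival = 30

#0 — 1,4 | c0
#1 — 2,4 | c5 | E
#2 — 3,4 | c10 | E
#3 — 3,3 | c15 | S
#4 — 3,2 | c20 | S
#5 — 3,1 | c25 | S
#6 — 3,0 | c30 | S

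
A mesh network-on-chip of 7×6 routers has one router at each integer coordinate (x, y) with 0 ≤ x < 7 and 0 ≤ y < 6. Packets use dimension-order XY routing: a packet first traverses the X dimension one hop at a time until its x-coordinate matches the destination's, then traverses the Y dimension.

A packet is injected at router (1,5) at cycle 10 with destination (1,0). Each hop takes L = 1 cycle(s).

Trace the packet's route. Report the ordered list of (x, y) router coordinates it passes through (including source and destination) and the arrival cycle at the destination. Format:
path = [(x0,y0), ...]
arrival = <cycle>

path = [(1,5), (1,4), (1,3), (1,2), (1,1), (1,0)]
arrival = 15

src (1,5)  cyc=10
S→(1,4)  cyc=11
S→(1,3)  cyc=12
S→(1,2)  cyc=13
S→(1,1)  cyc=14
S→(1,0)  cyc=15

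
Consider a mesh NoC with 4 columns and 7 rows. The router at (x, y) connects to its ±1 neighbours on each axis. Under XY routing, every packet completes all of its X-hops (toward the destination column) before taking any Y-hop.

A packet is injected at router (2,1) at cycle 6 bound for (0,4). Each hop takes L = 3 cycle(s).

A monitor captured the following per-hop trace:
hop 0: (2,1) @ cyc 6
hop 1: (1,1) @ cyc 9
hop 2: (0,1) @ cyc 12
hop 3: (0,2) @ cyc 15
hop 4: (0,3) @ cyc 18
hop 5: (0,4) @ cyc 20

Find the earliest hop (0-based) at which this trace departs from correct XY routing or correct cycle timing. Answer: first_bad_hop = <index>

first_bad_hop = 5

[1] (-1,+0) / 3c ⇒ ok
[2] (-1,+0) / 3c ⇒ ok
[3] (+0,+1) / 3c ⇒ ok
[4] (+0,+1) / 3c ⇒ ok
[5] (+0,+1) / 2c ⇒ BAD: Δcyc=2≠L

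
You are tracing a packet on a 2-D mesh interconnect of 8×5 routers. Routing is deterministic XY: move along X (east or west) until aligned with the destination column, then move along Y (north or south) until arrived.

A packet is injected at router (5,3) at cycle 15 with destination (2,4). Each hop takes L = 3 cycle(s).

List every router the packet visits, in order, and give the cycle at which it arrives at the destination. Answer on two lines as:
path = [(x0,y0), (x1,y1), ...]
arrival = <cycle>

path = [(5,3), (4,3), (3,3), (2,3), (2,4)]
arrival = 27

[0] x=5 y=3 t=15
[1] x=4 y=3 t=18 →W
[2] x=3 y=3 t=21 →W
[3] x=2 y=3 t=24 →W
[4] x=2 y=4 t=27 →N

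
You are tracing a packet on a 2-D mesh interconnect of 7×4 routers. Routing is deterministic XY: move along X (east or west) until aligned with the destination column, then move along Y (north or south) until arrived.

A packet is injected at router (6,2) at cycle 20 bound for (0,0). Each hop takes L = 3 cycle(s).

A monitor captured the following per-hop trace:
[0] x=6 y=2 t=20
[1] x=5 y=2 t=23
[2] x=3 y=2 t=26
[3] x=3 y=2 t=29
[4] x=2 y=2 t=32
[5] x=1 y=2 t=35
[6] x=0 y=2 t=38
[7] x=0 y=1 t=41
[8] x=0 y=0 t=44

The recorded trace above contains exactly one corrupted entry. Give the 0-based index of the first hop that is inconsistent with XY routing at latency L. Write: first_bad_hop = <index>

  1: Δx=-1 Δy=+0 Δt=3 [ok]
  2: Δx=-2 Δy=+0 Δt=3 [BAD: non-unit step]

first_bad_hop = 2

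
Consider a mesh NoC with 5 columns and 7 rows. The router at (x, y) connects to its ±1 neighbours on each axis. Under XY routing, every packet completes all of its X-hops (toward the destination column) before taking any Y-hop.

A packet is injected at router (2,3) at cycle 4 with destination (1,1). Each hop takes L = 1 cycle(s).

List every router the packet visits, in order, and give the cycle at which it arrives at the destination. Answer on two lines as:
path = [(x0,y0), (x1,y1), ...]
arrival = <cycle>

#0 — 2,3 | c4
#1 — 1,3 | c5 | W
#2 — 1,2 | c6 | S
#3 — 1,1 | c7 | S

path = [(2,3), (1,3), (1,2), (1,1)]
arrival = 7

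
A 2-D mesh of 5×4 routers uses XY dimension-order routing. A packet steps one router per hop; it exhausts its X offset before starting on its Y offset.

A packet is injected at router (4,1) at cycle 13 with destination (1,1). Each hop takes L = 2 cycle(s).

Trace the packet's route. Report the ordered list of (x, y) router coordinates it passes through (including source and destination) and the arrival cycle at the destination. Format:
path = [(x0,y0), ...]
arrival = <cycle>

src (4,1)  cyc=13
W→(3,1)  cyc=15
W→(2,1)  cyc=17
W→(1,1)  cyc=19

path = [(4,1), (3,1), (2,1), (1,1)]
arrival = 19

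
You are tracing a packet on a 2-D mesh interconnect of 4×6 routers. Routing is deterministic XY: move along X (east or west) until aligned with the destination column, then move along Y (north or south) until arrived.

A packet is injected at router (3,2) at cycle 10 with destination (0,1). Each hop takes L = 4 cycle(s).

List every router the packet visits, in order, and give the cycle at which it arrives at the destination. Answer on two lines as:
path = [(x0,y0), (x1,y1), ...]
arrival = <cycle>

path = [(3,2), (2,2), (1,2), (0,2), (0,1)]
arrival = 26

hop 0: (3,2) @ cyc 10
hop 1: (2,2) @ cyc 14  [W]
hop 2: (1,2) @ cyc 18  [W]
hop 3: (0,2) @ cyc 22  [W]
hop 4: (0,1) @ cyc 26  [S]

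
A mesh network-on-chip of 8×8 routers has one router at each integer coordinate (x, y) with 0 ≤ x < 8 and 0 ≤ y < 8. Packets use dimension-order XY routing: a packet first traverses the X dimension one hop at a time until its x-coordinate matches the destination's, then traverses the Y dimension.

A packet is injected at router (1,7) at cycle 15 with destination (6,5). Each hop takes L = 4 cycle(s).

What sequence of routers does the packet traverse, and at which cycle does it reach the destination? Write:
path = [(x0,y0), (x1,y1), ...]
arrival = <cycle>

t=15: at (1,7)
t=19: at (2,7) after E
t=23: at (3,7) after E
t=27: at (4,7) after E
t=31: at (5,7) after E
t=35: at (6,7) after E
t=39: at (6,6) after S
t=43: at (6,5) after S

path = [(1,7), (2,7), (3,7), (4,7), (5,7), (6,7), (6,6), (6,5)]
arrival = 43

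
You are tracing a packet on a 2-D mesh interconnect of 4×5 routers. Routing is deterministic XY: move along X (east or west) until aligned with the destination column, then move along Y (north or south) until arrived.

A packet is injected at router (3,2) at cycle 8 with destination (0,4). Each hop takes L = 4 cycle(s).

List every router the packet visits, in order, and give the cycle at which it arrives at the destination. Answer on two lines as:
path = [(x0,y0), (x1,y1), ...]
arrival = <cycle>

path = [(3,2), (2,2), (1,2), (0,2), (0,3), (0,4)]
arrival = 28

#0 — 3,2 | c8
#1 — 2,2 | c12 | W
#2 — 1,2 | c16 | W
#3 — 0,2 | c20 | W
#4 — 0,3 | c24 | N
#5 — 0,4 | c28 | N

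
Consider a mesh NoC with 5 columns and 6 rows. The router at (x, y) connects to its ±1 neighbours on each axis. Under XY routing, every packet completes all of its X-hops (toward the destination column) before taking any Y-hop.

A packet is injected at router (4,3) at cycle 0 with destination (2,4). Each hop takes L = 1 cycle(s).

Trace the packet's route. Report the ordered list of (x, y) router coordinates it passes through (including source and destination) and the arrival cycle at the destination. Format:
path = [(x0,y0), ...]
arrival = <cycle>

[0] x=4 y=3 t=0
[1] x=3 y=3 t=1 →W
[2] x=2 y=3 t=2 →W
[3] x=2 y=4 t=3 →N

path = [(4,3), (3,3), (2,3), (2,4)]
arrival = 3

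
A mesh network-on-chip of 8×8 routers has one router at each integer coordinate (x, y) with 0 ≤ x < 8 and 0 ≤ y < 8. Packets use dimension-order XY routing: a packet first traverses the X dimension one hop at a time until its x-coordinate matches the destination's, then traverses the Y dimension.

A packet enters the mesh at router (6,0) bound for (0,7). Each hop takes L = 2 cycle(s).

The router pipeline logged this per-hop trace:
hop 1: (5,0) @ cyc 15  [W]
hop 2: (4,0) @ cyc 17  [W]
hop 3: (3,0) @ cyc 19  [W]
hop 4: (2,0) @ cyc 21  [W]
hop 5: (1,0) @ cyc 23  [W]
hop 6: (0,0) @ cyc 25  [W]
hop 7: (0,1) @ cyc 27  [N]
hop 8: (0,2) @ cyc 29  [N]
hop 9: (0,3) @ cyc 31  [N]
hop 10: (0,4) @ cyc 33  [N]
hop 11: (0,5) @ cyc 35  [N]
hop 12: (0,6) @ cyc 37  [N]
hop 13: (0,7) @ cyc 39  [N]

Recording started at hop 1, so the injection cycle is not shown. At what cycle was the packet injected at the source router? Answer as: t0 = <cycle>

cyc[1] = 15 and cyc[k] = t0 + k·L for every k.
Subtract one hop: t0 = 15 − 2 = 13.

t0 = 13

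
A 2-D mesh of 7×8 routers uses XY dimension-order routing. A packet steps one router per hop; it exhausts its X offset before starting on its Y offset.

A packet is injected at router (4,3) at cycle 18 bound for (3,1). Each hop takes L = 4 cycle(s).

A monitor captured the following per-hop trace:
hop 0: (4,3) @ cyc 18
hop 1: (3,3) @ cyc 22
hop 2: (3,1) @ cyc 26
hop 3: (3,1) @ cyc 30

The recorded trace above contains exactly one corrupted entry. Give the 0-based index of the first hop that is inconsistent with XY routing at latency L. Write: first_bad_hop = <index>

  1: Δx=-1 Δy=+0 Δt=4 [ok]
  2: Δx=+0 Δy=-2 Δt=4 [BAD: non-unit step]

first_bad_hop = 2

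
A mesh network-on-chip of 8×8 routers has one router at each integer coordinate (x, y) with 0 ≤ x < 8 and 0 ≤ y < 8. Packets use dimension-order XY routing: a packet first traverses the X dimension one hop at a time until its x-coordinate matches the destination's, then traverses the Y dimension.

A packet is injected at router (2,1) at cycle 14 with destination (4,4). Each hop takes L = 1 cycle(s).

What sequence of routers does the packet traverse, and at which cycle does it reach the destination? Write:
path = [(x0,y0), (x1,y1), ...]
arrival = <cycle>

path = [(2,1), (3,1), (4,1), (4,2), (4,3), (4,4)]
arrival = 19

t=14: at (2,1)
t=15: at (3,1) after E
t=16: at (4,1) after E
t=17: at (4,2) after N
t=18: at (4,3) after N
t=19: at (4,4) after N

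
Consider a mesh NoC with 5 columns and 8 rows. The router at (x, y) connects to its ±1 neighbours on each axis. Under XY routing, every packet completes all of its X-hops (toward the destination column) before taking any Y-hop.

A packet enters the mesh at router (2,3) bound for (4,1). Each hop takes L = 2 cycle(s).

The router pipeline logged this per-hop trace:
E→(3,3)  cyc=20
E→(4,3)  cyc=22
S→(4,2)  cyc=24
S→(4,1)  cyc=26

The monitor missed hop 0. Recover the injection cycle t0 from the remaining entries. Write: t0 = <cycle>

cyc[1] = 20 and cyc[k] = t0 + k·L for every k.
t0 = cyc[1] − L = 20 − 2 = 18.

t0 = 18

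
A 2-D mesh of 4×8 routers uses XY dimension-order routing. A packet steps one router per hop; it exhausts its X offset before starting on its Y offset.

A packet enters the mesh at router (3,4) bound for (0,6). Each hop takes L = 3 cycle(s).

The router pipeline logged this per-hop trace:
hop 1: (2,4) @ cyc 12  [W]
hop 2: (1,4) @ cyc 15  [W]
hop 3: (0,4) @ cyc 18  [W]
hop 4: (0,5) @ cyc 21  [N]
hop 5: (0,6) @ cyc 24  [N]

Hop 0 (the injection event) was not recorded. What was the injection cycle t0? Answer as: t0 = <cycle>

cyc[1] = 12 and cyc[k] = t0 + k·L for every k.
So t0 = 12 − 1·3 = 9.

t0 = 9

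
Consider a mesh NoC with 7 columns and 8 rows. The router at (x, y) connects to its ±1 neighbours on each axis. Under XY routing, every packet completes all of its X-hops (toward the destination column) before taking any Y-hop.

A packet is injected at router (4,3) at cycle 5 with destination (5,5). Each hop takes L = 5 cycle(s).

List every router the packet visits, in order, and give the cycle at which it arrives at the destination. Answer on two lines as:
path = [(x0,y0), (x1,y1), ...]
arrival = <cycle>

[0] x=4 y=3 t=5
[1] x=5 y=3 t=10 →E
[2] x=5 y=4 t=15 →N
[3] x=5 y=5 t=20 →N

path = [(4,3), (5,3), (5,4), (5,5)]
arrival = 20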